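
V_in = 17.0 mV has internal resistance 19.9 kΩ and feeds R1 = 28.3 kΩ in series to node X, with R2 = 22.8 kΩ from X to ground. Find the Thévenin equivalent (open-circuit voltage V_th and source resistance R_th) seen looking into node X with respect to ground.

R1' = 19.9 + 28.3 = 48.20 kΩ (source resistance + R1).
With X open, the divider is unloaded: V_th = 17.0 × 22.8/71.00 = 5.459 mV.
Zeroing V_in shorts the top of R1' to ground, so R_th = R1' ‖ R2 = 15.48 kΩ.

V_th ≈ 5.46 mV, R_th ≈ 15.5 kΩ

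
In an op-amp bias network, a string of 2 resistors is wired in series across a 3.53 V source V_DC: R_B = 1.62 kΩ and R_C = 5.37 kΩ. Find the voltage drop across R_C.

V ≈ 2.71 V

Series total: ΣR = 1.62 + 5.37 = 6.990 kΩ.
Voltage divider: V = V_DC · (5.370 / 6.990) = 3.53 × 0.7682 = 2.712 V.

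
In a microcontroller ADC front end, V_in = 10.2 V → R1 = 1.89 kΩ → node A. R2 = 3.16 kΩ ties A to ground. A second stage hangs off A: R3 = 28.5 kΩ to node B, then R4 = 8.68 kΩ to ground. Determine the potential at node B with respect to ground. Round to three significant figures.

V_B ≈ 1.44 V

Looking into the second stage from A: R3 + R4 = 37.18 kΩ appears in parallel with R2.
Effective lower resistance at A: R2 ‖ 37.18 = 2.912 kΩ.
V_A = 10.2 × 2.912/(1.89 + 2.912) = 6.186 V.
Then the unloaded second divider: V_B = V_A × R4/(R3+R4) = 6.186 × 0.2335 = 1.444 V.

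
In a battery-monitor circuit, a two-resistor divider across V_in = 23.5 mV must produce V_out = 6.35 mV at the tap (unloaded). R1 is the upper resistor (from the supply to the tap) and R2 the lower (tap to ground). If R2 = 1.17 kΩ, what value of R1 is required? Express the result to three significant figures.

The divider ratio is R2/(R1+R2) = 6.35/23.5 = 0.2702.
Rearranging, R1 = R2·(1−k)/k = 1.17 × 2.701 = 3.160 kΩ.

R1 ≈ 3.16 kΩ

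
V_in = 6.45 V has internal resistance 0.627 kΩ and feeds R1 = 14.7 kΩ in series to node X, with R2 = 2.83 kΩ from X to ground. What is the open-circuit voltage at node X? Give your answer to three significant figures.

V_th ≈ 1.01 V

R1' = 0.627 + 14.7 = 15.33 kΩ (source resistance + R1).
With X open, the divider is unloaded: V_th = 6.45 × 2.83/18.16 = 1.005 V.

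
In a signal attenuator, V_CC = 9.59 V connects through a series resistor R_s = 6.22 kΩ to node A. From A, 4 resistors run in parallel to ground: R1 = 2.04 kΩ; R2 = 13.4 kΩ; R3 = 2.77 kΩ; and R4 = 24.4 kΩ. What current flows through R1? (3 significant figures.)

I ≈ 0.670 mA

Parallel bank: R_p = 1/(1/2.04 + 1/13.4 + 1/2.77 + 1/24.4) = 1.034 kΩ.
V_A by voltage divider: V_A = 9.59 × 1.034/(6.22 + 1.034) = 1.367 V.
Branch current I = V_A/R1 = 1.367/2.04 = 0.6703 mA.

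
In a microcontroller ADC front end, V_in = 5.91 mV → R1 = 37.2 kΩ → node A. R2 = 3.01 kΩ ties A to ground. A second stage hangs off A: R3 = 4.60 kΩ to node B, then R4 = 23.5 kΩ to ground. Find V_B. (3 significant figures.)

Node A sees R2 in parallel with the series input of stage 2, R3 + R4 = 28.10 kΩ.
R2 ‖ (R3+R4) = 2.719 kΩ.
First divider: V_A = V_in · 2.719/(37.2 + 2.719) = 0.4025 mV.
V_B = V_A × 0.8363 = 0.3366 mV.

V_B ≈ 0.337 mV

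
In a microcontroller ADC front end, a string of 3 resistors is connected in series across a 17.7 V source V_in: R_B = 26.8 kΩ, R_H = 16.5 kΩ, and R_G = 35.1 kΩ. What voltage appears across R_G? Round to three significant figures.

V ≈ 7.92 V

ΣR = 26.8 + 16.5 + 35.1 = 78.40 kΩ.
By the voltage-divider rule, V = 17.7 × 35.10/78.40 = 7.924 V.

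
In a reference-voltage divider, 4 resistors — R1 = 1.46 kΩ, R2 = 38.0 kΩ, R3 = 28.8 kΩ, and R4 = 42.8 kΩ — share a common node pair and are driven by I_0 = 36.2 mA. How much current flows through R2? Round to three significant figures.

I ≈ 1.24 mA

Conductances: ΣG = 1/1.46 + 1/38.0 + 1/28.8 + 1/42.8 = 0.7693 (1/kΩ).
Current divider: I(R2) = I_0 · G_k/ΣG = 36.2 × (0.02632/0.7693) = 36.2 × 0.03421 = 1.238 mA.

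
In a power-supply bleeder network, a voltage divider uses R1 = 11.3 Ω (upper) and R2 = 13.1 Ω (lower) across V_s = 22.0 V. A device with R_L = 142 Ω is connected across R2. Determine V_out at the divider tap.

First combine the lower leg with the load: R2 ‖ R_L = 11.99 Ω.
Voltage divider with the loaded lower leg: V_out = 22.0 × 11.99/(11.3 + 11.99) = 22.0 × 0.5149 = 11.33 V.
(Unloaded it would be 11.8 V; the load pulls it down.)

V_out ≈ 11.3 V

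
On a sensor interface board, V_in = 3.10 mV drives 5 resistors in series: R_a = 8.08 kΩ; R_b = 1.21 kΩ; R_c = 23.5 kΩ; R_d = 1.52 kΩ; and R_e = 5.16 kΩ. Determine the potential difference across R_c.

V ≈ 1.85 mV

Series total: ΣR = 8.08 + 1.21 + 23.5 + 1.52 + 5.16 = 39.47 kΩ.
By the voltage-divider rule, V = 3.10 × 23.50/39.47 = 1.846 mV.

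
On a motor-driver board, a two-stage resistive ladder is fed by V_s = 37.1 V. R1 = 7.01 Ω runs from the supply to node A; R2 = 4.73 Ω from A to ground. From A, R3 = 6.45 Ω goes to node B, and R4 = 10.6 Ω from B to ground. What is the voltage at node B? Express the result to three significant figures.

V_B ≈ 7.97 V

Looking into the second stage from A: R3 + R4 = 17.05 Ω appears in parallel with R2.
Effective lower resistance at A: R2 ‖ 17.05 = 3.703 Ω.
V_A = 37.1 × 3.703/(7.01 + 3.703) = 12.82 V.
V_B = V_A × 0.6217 = 7.972 V.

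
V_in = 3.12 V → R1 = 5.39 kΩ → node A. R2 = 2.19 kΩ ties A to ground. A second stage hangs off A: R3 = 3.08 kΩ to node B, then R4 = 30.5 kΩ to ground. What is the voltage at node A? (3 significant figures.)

V_A ≈ 0.861 V

The second stage (R3 + R4 = 33.58 kΩ) loads node A in parallel with R2.
Effective lower resistance at A: R2 ‖ 33.58 = 2.056 kΩ.
So V_A = 3.12 × 0.2761 = 0.8615 V.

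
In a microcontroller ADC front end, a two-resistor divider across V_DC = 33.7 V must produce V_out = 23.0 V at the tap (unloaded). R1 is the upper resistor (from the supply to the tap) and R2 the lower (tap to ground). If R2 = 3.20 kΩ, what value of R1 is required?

The divider ratio is R2/(R1+R2) = 23.0/33.7 = 0.6825.
R1 = R2·(1/k − 1) = 3.20 × 0.4652 = 1.489 kΩ.

R1 ≈ 1.49 kΩ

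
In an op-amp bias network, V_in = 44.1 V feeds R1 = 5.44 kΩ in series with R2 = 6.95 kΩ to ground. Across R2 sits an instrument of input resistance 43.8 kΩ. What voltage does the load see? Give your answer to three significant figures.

V_out ≈ 23.1 V

R2 ‖ R_L = (6.95 × 43.8)/(6.95 + 43.8) = 5.998 kΩ.
Then V_out = V_in · R2'/(R1 + R2') = 44.1 × 5.998/11.44 = 23.13 V.
(Unloaded it would be 24.7 V; the load pulls it down.)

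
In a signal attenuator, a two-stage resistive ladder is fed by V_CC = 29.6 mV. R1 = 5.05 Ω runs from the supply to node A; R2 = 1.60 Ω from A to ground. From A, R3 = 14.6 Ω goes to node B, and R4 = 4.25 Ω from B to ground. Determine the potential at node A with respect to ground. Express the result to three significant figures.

V_A ≈ 6.69 mV

The second stage (R3 + R4 = 18.85 Ω) loads node A in parallel with R2.
Effective lower resistance at A: R2 ‖ 18.85 = 1.475 Ω.
V_A = 29.6 × 1.475/(5.05 + 1.475) = 6.691 mV.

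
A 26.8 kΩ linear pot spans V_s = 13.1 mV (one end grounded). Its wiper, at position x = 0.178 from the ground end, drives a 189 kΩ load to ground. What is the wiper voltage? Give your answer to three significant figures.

V_out ≈ 2.28 mV

Lower segment x·R_p = 4.770 kΩ; upper segment (1−x)·R_p = 22.03 kΩ.
R_L loads the lower segment: effective lower R = 4.653 kΩ.
V_out = 13.1 × 4.653/(22.03 + 4.653) = 2.284 mV.
(Unloaded: V_out = x·V_s = 2.33 mV.)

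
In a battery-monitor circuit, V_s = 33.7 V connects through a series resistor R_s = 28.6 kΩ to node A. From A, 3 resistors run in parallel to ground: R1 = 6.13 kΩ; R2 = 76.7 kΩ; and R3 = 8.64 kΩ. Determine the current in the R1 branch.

I ≈ 0.588 mA

Parallel bank: R_p = 1/(1/6.13 + 1/76.7 + 1/8.64) = 3.426 kΩ.
Node voltage V_A = V_s · R_p/(R_s + R_p) = 33.7 × 0.1070 = 3.605 V.
Branch current I = V_A/R1 = 3.605/6.13 = 0.5881 mA.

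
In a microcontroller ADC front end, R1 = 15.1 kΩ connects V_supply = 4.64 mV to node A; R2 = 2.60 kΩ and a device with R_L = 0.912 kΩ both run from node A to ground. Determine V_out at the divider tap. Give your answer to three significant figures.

R2 ‖ R_L = (2.60 × 0.912)/(2.60 + 0.912) = 0.6752 kΩ.
Voltage divider with the loaded lower leg: V_out = 4.64 × 0.6752/(15.1 + 0.6752) = 4.64 × 0.04280 = 0.1986 mV.

V_out ≈ 0.199 mV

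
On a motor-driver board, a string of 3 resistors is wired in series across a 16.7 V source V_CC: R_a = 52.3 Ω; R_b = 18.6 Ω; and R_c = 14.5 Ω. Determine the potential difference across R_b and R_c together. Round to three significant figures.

ΣR = 52.3 + 18.6 + 14.5 = 85.40 Ω.
R_{R_b..R_c} = 18.6 + 14.5 = 33.10 Ω.
By the voltage-divider rule, V = 16.7 × 33.10/85.40 = 6.473 V.

V ≈ 6.47 V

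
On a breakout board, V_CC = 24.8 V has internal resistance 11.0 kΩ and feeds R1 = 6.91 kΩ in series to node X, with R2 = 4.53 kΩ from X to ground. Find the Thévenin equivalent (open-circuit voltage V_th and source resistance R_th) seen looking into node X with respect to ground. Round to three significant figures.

R1' = 11.0 + 6.91 = 17.91 kΩ (source resistance + R1).
V_th is the unloaded tap voltage: V_CC · R2/(R1'+R2) = 24.8 × 0.2019 = 5.006 V.
With V_CC suppressed (replaced by a short), R_th = R1' ‖ R2 = (17.91 × 4.53)/(17.91 + 4.53) = 3.616 kΩ.

V_th ≈ 5.01 V, R_th ≈ 3.62 kΩ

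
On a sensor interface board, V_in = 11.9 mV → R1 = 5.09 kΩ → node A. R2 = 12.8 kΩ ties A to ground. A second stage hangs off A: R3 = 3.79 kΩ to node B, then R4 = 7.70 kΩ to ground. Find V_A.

Looking into the second stage from A: R3 + R4 = 11.49 kΩ appears in parallel with R2.
Effective lower resistance at A: R2 ‖ 11.49 = 6.055 kΩ.
V_A = 11.9 × 6.055/(5.09 + 6.055) = 6.465 mV.

V_A ≈ 6.47 mV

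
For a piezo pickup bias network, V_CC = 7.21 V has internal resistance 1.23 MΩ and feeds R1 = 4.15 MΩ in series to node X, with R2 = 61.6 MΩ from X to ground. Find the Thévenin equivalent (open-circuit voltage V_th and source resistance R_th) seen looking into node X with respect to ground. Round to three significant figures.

R1' = 1.23 + 4.15 = 5.380 MΩ (source resistance + R1).
Open-circuit (no load on X): V_th = V_CC · R2/(R1' + R2) = 7.21 × 61.6/(5.380 + 61.6) = 6.631 V.
Looking into X with the source shorted: R_th = R1'·R2/(R1'+R2) = 5.380 × 61.6/66.98 = 4.948 MΩ.

V_th ≈ 6.63 V, R_th ≈ 4.95 MΩ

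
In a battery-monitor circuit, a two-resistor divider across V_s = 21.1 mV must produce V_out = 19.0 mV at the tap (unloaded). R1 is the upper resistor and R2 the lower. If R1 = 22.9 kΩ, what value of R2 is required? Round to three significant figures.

R2 ≈ 207 kΩ

Required fraction k = V_out/V_s = 0.9005.
So R2 = R1 · V_out/(V_s − V_out) = 22.9 × 19.0/(21.1 − 19.0) = 22.9 × 9.048 = 207.2 kΩ.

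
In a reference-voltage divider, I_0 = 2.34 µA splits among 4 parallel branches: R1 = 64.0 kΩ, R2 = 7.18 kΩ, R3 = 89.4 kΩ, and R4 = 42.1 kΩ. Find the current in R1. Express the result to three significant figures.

Conductances: ΣG = 1/64.0 + 1/7.18 + 1/89.4 + 1/42.1 = 0.1898 (1/kΩ).
Current divider: I(R1) = I_0 · G_k/ΣG = 2.34 × (0.01562/0.1898) = 2.34 × 0.08231 = 0.1926 µA.

I ≈ 0.193 µA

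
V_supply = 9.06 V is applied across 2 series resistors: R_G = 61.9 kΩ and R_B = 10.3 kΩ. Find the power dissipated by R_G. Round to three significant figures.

P ≈ 0.975 mW

The common current is I = 9.06/72.20 = 0.1255 mA.
P(R_G) = I²·R_G = (0.1255)² × 61.9 = 0.9747 mW.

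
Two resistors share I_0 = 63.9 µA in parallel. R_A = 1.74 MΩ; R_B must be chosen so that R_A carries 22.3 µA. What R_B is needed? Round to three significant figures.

R_B ≈ 0.933 MΩ

Two-branch current divider: I_A = I_0 · R_B/(R_A + R_B).
With f = 0.3490, R_B = R_A · f/(1−f) = 1.74 × 0.5361 = 0.9327 MΩ.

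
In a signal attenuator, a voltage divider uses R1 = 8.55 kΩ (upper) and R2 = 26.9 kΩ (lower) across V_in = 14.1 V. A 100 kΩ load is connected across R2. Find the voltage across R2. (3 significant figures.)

V_out ≈ 10.0 V

First combine the lower leg with the load: R2 ‖ R_L = 21.20 kΩ.
Then V_out = V_in · R2'/(R1 + R2') = 14.1 × 21.20/29.75 = 10.05 V.
(Unloaded it would be 10.7 V; the load pulls it down.)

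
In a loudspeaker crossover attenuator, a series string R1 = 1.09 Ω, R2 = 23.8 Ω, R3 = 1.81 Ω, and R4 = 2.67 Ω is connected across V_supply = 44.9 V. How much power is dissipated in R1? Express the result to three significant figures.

Series current I = V_supply/ΣR = 44.9/29.37 = 1.529 A.
P = I²R = 2.337 × 1.09 = 2.547 W.

P ≈ 2.55 W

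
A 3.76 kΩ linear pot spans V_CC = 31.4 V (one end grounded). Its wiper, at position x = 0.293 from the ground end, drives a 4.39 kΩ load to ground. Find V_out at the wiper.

V_out ≈ 7.81 V

The pot divides into 2.658 kΩ above the wiper and 1.102 kΩ below.
(x·R_p) ‖ R_L = 0.8807 kΩ.
Loaded-divider output: V_out = 31.4 × 0.2488 = 7.814 V.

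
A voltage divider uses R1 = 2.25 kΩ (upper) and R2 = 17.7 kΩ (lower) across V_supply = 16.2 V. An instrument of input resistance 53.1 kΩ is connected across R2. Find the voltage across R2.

V_out ≈ 13.9 V

First combine the lower leg with the load: R2 ‖ R_L = 13.28 kΩ.
Then V_out = V_supply · R2'/(R1 + R2') = 16.2 × 13.28/15.53 = 13.85 V.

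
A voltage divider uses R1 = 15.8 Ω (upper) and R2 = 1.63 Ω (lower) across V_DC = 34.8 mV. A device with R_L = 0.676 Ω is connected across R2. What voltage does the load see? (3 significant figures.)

R2 ‖ R_L = (1.63 × 0.676)/(1.63 + 0.676) = 0.4778 Ω.
Voltage divider with the loaded lower leg: V_out = 34.8 × 0.4778/(15.8 + 0.4778) = 34.8 × 0.02935 = 1.022 mV.

V_out ≈ 1.02 mV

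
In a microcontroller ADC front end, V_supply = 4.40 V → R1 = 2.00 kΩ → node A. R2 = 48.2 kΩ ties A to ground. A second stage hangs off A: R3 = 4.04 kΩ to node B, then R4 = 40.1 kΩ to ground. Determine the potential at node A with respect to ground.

V_A ≈ 4.05 V

Looking into the second stage from A: R3 + R4 = 44.14 kΩ appears in parallel with R2.
R2 ‖ (R3+R4) = 23.04 kΩ.
First divider: V_A = V_supply · 23.04/(2.00 + 23.04) = 4.049 V.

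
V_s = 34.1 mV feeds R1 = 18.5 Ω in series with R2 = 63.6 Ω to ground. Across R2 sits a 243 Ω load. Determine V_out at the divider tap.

V_out ≈ 24.9 mV

The load sits in parallel with R2, giving an effective lower resistance R2' = R2·R_L/(R2+R_L) = 50.41 Ω.
Voltage divider with the loaded lower leg: V_out = 34.1 × 50.41/(18.5 + 50.41) = 34.1 × 0.7315 = 24.94 mV.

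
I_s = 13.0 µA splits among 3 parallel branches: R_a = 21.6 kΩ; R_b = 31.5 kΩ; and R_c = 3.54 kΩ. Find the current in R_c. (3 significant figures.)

Conductances: ΣG = 1/21.6 + 1/31.5 + 1/3.54 = 0.3605 (1/kΩ).
By the current-divider rule, I = I_s · G_k/ΣG = 13.0 × 0.7835 = 10.19 µA.

I ≈ 10.2 µA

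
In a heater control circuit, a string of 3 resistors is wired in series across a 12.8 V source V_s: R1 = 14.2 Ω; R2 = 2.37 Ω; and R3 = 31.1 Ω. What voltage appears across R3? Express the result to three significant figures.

Series total: ΣR = 14.2 + 2.37 + 31.1 = 47.67 Ω.
V = V_s · R/ΣR = 12.8 × 0.6524 = 8.351 V.

V ≈ 8.35 V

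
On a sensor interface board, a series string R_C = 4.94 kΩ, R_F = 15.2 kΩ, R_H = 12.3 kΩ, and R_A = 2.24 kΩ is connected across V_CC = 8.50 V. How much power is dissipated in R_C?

P ≈ 0.297 mW

ΣR = 34.68 kΩ → I = 8.50/34.68 = 0.2451 mA.
P = I²R = 0.06007 × 4.94 = 0.2968 mW.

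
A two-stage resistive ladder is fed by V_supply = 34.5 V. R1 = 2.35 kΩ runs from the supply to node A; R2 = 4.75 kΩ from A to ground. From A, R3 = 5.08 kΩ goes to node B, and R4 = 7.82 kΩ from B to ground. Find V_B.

V_B ≈ 12.5 V

The second stage (R3 + R4 = 12.90 kΩ) loads node A in parallel with R2.
R2 ‖ (R3+R4) = 3.472 kΩ.
So V_A = 34.5 × 0.5963 = 20.57 V.
Stage 2 is unloaded, so V_B = V_A · R4/(R3+R4) = 20.57 × 7.82/12.90 = 12.47 V.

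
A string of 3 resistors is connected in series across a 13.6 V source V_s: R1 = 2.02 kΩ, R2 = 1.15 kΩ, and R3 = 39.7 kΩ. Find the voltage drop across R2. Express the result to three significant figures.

Total series resistance ΣR = 2.02 + 1.15 + 39.7 = 42.87 kΩ.
Voltage divider: V = V_s · (1.150 / 42.87) = 13.6 × 0.02683 = 0.3648 V.

V ≈ 0.365 V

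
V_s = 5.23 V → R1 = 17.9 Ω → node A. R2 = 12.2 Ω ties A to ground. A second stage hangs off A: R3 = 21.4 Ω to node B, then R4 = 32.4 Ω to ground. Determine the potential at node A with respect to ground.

The second stage (R3 + R4 = 53.80 Ω) loads node A in parallel with R2.
Effective lower resistance at A: R2 ‖ 53.80 = 9.945 Ω.
First divider: V_A = V_s · 9.945/(17.9 + 9.945) = 1.868 V.

V_A ≈ 1.87 V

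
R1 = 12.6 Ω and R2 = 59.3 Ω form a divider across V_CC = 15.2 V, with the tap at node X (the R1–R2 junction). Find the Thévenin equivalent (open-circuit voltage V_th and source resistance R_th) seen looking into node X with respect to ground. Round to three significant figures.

Open-circuit (no load on X): V_th = V_CC · R2/(R1 + R2) = 15.2 × 59.3/(12.60 + 59.3) = 12.54 V.
Looking into X with the source shorted: R_th = R1·R2/(R1+R2) = 12.60 × 59.3/71.90 = 10.39 Ω.

V_th ≈ 12.5 V, R_th ≈ 10.4 Ω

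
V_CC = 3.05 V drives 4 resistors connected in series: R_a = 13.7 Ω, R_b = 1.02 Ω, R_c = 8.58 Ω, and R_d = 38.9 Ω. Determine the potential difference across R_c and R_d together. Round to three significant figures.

ΣR = 13.7 + 1.02 + 8.58 + 38.9 = 62.20 Ω.
R_{R_c..R_d} = 8.58 + 38.9 = 47.48 Ω.
By the voltage-divider rule, V = 3.05 × 47.48/62.20 = 2.328 V.

V ≈ 2.33 V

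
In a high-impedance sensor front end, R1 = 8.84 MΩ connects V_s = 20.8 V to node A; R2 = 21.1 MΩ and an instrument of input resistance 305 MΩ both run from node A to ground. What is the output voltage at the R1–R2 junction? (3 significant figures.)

The load sits in parallel with R2, giving an effective lower resistance R2' = R2·R_L/(R2+R_L) = 19.73 MΩ.
Voltage divider with the loaded lower leg: V_out = 20.8 × 19.73/(8.84 + 19.73) = 20.8 × 0.6906 = 14.37 V.
(Unloaded it would be 14.7 V; the load pulls it down.)

V_out ≈ 14.4 V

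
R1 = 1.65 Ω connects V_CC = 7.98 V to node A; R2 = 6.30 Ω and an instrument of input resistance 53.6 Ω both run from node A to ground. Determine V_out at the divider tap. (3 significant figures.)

V_out ≈ 6.17 V

R2 ‖ R_L = (6.30 × 53.6)/(6.30 + 53.6) = 5.637 Ω.
Now apply the divider: V_out = 7.98 × 0.7736 = 6.173 V.
(Unloaded it would be 6.32 V; the load pulls it down.)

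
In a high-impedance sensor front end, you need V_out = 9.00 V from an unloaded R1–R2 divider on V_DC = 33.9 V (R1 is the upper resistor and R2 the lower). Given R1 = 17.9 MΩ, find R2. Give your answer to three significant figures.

R2 ≈ 6.47 MΩ

Required fraction k = V_out/V_DC = 0.2655.
So R2 = R1 · V_out/(V_DC − V_out) = 17.9 × 9.00/(33.9 − 9.00) = 17.9 × 0.3614 = 6.470 MΩ.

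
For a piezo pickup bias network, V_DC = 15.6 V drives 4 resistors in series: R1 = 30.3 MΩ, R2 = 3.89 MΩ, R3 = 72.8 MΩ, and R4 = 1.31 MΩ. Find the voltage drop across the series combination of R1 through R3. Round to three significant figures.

V ≈ 15.4 V

Series total: ΣR = 30.3 + 3.89 + 72.8 + 1.31 = 108.3 MΩ.
R_{R1..R3} = 30.3 + 3.89 + 72.8 = 107.0 MΩ.
By the voltage-divider rule, V = 15.6 × 107.0/108.3 = 15.41 V.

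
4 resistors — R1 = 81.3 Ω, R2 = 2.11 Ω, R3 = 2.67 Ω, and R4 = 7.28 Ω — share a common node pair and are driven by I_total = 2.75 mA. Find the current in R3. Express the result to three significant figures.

I ≈ 1.03 mA

Conductances: ΣG = 1/81.3 + 1/2.11 + 1/2.67 + 1/7.28 = 0.9981 (1/Ω).
Current divider: I(R3) = I_total · G_k/ΣG = 2.75 × (0.3745/0.9981) = 2.75 × 0.3752 = 1.032 mA.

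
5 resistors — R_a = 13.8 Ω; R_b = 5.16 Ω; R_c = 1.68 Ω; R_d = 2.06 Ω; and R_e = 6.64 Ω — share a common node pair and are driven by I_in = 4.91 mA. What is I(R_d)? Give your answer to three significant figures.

Total conductance ΣG = 1/13.8 + 1/5.16 + 1/1.68 + 1/2.06 + 1/6.64 = 1.498 (units of 1/Ω).
By the current-divider rule, I = I_in · G_k/ΣG = 4.91 × 0.3242 = 1.592 mA.

I ≈ 1.59 mA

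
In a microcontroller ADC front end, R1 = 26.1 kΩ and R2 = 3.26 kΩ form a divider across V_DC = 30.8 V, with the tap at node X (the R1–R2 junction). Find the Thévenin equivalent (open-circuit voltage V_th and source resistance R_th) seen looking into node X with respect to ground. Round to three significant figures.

V_th is the unloaded tap voltage: V_DC · R2/(R1+R2) = 30.8 × 0.1110 = 3.420 V.
With V_DC suppressed (replaced by a short), R_th = R1 ‖ R2 = (26.10 × 3.26)/(26.10 + 3.26) = 2.898 kΩ.

V_th ≈ 3.42 V, R_th ≈ 2.90 kΩ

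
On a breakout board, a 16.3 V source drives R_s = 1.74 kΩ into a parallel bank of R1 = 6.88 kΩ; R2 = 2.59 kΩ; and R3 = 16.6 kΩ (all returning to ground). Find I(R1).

Equivalent of the parallel group: R_p = 1.690 kΩ.
Node voltage V_A = V_supply · R_p/(R_s + R_p) = 16.3 × 0.4927 = 8.031 V.
I(R1) = V_A / R1 = 8.031/6.88 = 1.167 mA.

I ≈ 1.17 mA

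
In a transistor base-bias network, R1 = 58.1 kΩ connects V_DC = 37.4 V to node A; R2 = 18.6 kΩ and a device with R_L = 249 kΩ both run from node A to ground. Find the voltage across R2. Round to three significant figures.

V_out ≈ 8.58 V

R2 ‖ R_L = (18.6 × 249)/(18.6 + 249) = 17.31 kΩ.
Then V_out = V_DC · R2'/(R1 + R2') = 37.4 × 17.31/75.41 = 8.584 V.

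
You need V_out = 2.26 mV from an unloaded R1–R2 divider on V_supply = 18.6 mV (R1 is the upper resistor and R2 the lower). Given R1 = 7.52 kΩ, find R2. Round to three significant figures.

R2 ≈ 1.04 kΩ

The divider ratio is R2/(R1+R2) = 2.26/18.6 = 0.1215.
So R2 = R1 · V_out/(V_supply − V_out) = 7.52 × 2.26/(18.6 − 2.26) = 7.52 × 0.1383 = 1.040 kΩ.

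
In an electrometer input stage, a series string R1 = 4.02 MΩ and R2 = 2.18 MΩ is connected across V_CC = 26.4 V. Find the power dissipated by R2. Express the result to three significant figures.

The common current is I = 26.4/6.200 = 4.258 µA.
V(R2) = I·R = 9.283 V; P = V·I = 9.283 × 4.258 = 39.53 µW.

P ≈ 39.5 µW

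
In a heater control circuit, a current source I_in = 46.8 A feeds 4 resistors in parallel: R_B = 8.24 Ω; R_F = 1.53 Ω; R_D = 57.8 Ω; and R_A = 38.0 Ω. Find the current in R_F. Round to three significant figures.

I ≈ 37.4 A

ΣG = 1/8.24 + 1/1.53 + 1/57.8 + 1/38.0 = 0.8186.
By the current-divider rule, I = I_in · G_k/ΣG = 46.8 × 0.7985 = 37.37 A.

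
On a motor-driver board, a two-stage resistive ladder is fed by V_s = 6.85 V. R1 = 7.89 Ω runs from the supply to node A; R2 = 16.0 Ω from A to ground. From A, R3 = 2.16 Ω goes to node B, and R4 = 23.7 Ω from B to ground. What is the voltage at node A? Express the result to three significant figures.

V_A ≈ 3.81 V

Node A sees R2 in parallel with the series input of stage 2, R3 + R4 = 25.86 Ω.
R2 ‖ (R3+R4) = 9.884 Ω.
So V_A = 6.85 × 0.5561 = 3.809 V.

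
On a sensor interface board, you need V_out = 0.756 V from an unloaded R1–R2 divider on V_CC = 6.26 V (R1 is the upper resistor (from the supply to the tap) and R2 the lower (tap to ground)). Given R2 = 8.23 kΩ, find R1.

R1 ≈ 59.9 kΩ

The divider ratio is R2/(R1+R2) = 0.756/6.26 = 0.1208.
Rearranging, R1 = R2·(1−k)/k = 8.23 × 7.280 = 59.92 kΩ.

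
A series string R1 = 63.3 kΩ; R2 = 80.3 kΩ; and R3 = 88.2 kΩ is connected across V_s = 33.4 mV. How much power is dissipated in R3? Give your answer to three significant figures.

P ≈ 1.83 nW

ΣR = 231.8 kΩ → I = 33.4/231.8 = 0.1441 µA.
V(R3) = I·R = 12.71 mV; P = V·I = 12.71 × 0.1441 = 1.831 nW.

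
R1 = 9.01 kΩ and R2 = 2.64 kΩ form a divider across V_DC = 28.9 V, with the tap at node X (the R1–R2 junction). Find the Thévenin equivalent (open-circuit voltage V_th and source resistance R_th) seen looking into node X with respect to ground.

V_th ≈ 6.55 V, R_th ≈ 2.04 kΩ

V_th is the unloaded tap voltage: V_DC · R2/(R1+R2) = 28.9 × 0.2266 = 6.549 V.
Zeroing V_DC shorts the top of R1 to ground, so R_th = R1 ‖ R2 = 2.042 kΩ.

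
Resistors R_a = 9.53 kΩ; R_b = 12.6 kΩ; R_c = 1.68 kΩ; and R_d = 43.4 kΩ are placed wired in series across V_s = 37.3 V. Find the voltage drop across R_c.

V ≈ 0.932 V

ΣR = 9.53 + 12.6 + 1.68 + 43.4 = 67.21 kΩ.
By the voltage-divider rule, V = 37.3 × 1.680/67.21 = 0.9324 V.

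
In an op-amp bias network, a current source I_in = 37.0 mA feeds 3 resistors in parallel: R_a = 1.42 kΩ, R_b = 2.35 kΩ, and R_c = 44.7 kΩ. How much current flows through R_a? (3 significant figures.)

Total conductance ΣG = 1/1.42 + 1/2.35 + 1/44.7 = 1.152 (units of 1/kΩ).
Current divider: I(R_a) = I_in · G_k/ΣG = 37.0 × (0.7042/1.152) = 37.0 × 0.6112 = 22.62 mA.

I ≈ 22.6 mA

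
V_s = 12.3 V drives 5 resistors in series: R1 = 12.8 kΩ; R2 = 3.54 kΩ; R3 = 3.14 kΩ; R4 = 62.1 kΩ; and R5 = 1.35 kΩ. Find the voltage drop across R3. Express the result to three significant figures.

ΣR = 12.8 + 3.54 + 3.14 + 62.1 + 1.35 = 82.93 kΩ.
By the voltage-divider rule, V = 12.3 × 3.140/82.93 = 0.4657 V.

V ≈ 0.466 V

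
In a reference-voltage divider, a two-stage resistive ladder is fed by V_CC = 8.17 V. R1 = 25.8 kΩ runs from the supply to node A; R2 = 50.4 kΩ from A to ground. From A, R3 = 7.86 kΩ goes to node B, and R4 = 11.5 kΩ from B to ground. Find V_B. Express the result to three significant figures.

V_B ≈ 1.71 V

The second stage (R3 + R4 = 19.36 kΩ) loads node A in parallel with R2.
Effective lower resistance at A: R2 ‖ 19.36 = 13.99 kΩ.
So V_A = 8.17 × 0.3515 = 2.872 V.
Stage 2 is unloaded, so V_B = V_A · R4/(R3+R4) = 2.872 × 11.5/19.36 = 1.706 V.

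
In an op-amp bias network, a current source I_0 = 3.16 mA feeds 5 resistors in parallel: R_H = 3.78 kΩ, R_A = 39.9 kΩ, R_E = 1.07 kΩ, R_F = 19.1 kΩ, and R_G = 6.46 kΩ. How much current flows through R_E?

ΣG = 1/3.78 + 1/39.9 + 1/1.07 + 1/19.1 + 1/6.46 = 1.431.
R_E takes the fraction G_k/ΣG = 0.9346/1.431 = 0.6529, so I = 3.16 × 0.6529 = 2.063 mA.

I ≈ 2.06 mA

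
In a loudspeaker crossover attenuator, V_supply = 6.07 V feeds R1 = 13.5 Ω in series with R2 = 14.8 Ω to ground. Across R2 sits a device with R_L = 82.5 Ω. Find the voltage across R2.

V_out ≈ 2.92 V

R2 ‖ R_L = (14.8 × 82.5)/(14.8 + 82.5) = 12.55 Ω.
Voltage divider with the loaded lower leg: V_out = 6.07 × 12.55/(13.5 + 12.55) = 6.07 × 0.4817 = 2.924 V.
(Unloaded it would be 3.17 V; the load pulls it down.)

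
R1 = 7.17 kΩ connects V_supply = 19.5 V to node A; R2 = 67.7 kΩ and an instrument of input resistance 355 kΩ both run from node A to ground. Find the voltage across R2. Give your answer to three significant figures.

First combine the lower leg with the load: R2 ‖ R_L = 56.86 kΩ.
Now apply the divider: V_out = 19.5 × 0.8880 = 17.32 V.

V_out ≈ 17.3 V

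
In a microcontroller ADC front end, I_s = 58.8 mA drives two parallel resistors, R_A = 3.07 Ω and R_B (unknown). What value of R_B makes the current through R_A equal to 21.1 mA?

The fraction through R_A equals R_B/(R_A+R_B).
21.1/58.8 = R_B/(R_A + R_B) → R_B = R_A · (0.3588)/(1 − 0.3588) = 3.07 × 0.5597 = 1.718 Ω.

R_B ≈ 1.72 Ω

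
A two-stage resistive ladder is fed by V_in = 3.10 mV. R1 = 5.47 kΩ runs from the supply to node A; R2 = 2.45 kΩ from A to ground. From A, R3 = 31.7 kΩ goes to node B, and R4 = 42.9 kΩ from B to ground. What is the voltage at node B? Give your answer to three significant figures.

V_B ≈ 0.539 mV

Node A sees R2 in parallel with the series input of stage 2, R3 + R4 = 74.60 kΩ.
Effective lower resistance at A: R2 ‖ 74.60 = 2.372 kΩ.
V_A = 3.10 × 2.372/(5.47 + 2.372) = 0.9377 mV.
Then the unloaded second divider: V_B = V_A × R4/(R3+R4) = 0.9377 × 0.5751 = 0.5392 mV.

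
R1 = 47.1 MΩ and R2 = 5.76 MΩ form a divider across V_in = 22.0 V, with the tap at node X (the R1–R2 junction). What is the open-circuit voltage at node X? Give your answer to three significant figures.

V_th ≈ 2.40 V

Open-circuit (no load on X): V_th = V_in · R2/(R1 + R2) = 22.0 × 5.76/(47.10 + 5.76) = 2.397 V.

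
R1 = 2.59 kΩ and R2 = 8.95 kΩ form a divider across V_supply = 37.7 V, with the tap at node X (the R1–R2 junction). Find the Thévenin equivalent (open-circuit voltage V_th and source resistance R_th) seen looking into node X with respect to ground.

V_th ≈ 29.2 V, R_th ≈ 2.01 kΩ

Open-circuit (no load on X): V_th = V_supply · R2/(R1 + R2) = 37.7 × 8.95/(2.590 + 8.95) = 29.24 V.
With V_supply suppressed (replaced by a short), R_th = R1 ‖ R2 = (2.590 × 8.95)/(2.590 + 8.95) = 2.009 kΩ.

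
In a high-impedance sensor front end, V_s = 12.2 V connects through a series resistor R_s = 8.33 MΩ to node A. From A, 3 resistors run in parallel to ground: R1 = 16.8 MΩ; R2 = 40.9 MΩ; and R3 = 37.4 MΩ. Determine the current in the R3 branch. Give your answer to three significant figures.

Combine the parallel branches: R_p = (1/16.8 + 1/40.9 + 1/37.4)⁻¹ = 9.032 MΩ.
V_A by voltage divider: V_A = 12.2 × 9.032/(8.33 + 9.032) = 6.347 V.
I(R3) = V_A / R3 = 6.347/37.4 = 0.1697 µA.

I ≈ 0.170 µA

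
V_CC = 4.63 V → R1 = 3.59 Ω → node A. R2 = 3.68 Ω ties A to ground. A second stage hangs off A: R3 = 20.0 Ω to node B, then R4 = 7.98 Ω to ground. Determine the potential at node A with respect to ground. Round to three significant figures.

The second stage (R3 + R4 = 27.98 Ω) loads node A in parallel with R2.
R2 ‖ (R3+R4) = 3.252 Ω.
So V_A = 4.63 × 0.4753 = 2.201 V.

V_A ≈ 2.20 V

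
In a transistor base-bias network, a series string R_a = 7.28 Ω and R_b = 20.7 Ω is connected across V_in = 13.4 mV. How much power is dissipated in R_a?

ΣR = 27.98 Ω → I = 13.4/27.98 = 0.4789 mA.
P(R_a) = I²·R_a = (0.4789)² × 7.28 = 1.670 µW.

P ≈ 1.67 µW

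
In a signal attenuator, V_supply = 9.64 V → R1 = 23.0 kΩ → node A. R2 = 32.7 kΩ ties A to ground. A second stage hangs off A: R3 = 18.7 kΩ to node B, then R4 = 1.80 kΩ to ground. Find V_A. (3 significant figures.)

V_A ≈ 3.41 V

Looking into the second stage from A: R3 + R4 = 20.50 kΩ appears in parallel with R2.
Effective lower resistance at A: R2 ‖ 20.50 = 12.60 kΩ.
V_A = 9.64 × 12.60/(23.0 + 12.60) = 3.412 V.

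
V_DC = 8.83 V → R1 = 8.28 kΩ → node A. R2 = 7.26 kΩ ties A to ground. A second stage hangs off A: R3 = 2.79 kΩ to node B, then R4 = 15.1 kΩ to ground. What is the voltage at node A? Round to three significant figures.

V_A ≈ 3.39 V

Node A sees R2 in parallel with the series input of stage 2, R3 + R4 = 17.89 kΩ.
R2 ‖ (R3+R4) = 5.164 kΩ.
So V_A = 8.83 × 0.3841 = 3.392 V.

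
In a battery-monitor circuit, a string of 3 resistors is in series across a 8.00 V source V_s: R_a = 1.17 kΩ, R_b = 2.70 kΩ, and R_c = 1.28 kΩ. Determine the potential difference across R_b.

ΣR = 1.17 + 2.70 + 1.28 = 5.150 kΩ.
By the voltage-divider rule, V = 8.00 × 2.700/5.150 = 4.194 V.

V ≈ 4.19 V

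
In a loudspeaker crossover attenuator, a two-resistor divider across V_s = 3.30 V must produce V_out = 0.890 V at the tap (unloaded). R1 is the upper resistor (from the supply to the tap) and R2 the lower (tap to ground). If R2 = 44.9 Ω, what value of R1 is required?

R1 ≈ 122 Ω

V_out/V_s = R2/(R1+R2) = 0.2697.
So R1 = R2 · (V_s/V_out − 1) = 44.9 × (3.30/0.890 − 1) = 44.9 × 2.708 = 121.6 Ω.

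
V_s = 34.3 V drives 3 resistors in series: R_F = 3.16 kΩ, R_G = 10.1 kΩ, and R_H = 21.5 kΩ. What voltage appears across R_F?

V ≈ 3.12 V

ΣR = 3.16 + 10.1 + 21.5 = 34.76 kΩ.
V = V_s · R/ΣR = 34.3 × 0.09091 = 3.118 V.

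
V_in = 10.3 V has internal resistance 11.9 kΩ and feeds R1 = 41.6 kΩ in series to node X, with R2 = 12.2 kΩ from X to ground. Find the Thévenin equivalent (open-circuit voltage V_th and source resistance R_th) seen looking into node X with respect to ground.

R1' = 11.9 + 41.6 = 53.50 kΩ (source resistance + R1).
Open-circuit (no load on X): V_th = V_in · R2/(R1' + R2) = 10.3 × 12.2/(53.50 + 12.2) = 1.913 V.
Zeroing V_in shorts the top of R1' to ground, so R_th = R1' ‖ R2 = 9.935 kΩ.

V_th ≈ 1.91 V, R_th ≈ 9.93 kΩ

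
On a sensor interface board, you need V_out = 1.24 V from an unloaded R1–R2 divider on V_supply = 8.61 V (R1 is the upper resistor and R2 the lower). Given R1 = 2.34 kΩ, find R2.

R2 ≈ 0.394 kΩ

V_out/V_supply = R2/(R1+R2) = 0.1440.
Rearranging, R2 = R1·k/(1−k) = 2.34 × 0.1682 = 0.3937 kΩ.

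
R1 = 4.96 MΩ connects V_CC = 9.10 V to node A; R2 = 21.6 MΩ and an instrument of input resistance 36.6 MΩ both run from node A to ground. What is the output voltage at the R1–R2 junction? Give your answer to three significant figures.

First combine the lower leg with the load: R2 ‖ R_L = 13.58 MΩ.
Then V_out = V_CC · R2'/(R1 + R2') = 9.10 × 13.58/18.54 = 6.666 V.
(Unloaded it would be 7.40 V; the load pulls it down.)

V_out ≈ 6.67 V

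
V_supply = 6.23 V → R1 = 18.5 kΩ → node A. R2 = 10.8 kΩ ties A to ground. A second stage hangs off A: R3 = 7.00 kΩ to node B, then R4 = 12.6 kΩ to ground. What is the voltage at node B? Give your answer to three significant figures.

Node A sees R2 in parallel with the series input of stage 2, R3 + R4 = 19.60 kΩ.
Effective lower resistance at A: R2 ‖ 19.60 = 6.963 kΩ.
So V_A = 6.23 × 0.2735 = 1.704 V.
Then the unloaded second divider: V_B = V_A × R4/(R3+R4) = 1.704 × 0.6429 = 1.095 V.

V_B ≈ 1.10 V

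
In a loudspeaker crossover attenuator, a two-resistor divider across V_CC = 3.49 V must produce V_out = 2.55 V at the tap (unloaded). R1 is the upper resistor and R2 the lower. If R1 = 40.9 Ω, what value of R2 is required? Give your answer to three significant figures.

R2 ≈ 111 Ω

Required fraction k = V_out/V_CC = 0.7307.
Rearranging, R2 = R1·k/(1−k) = 40.9 × 2.713 = 111.0 Ω.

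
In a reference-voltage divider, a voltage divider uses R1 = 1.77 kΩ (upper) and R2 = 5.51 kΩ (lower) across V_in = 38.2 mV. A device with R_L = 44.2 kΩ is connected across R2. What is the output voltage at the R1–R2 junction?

The load sits in parallel with R2, giving an effective lower resistance R2' = R2·R_L/(R2+R_L) = 4.899 kΩ.
Voltage divider with the loaded lower leg: V_out = 38.2 × 4.899/(1.77 + 4.899) = 38.2 × 0.7346 = 28.06 mV.

V_out ≈ 28.1 mV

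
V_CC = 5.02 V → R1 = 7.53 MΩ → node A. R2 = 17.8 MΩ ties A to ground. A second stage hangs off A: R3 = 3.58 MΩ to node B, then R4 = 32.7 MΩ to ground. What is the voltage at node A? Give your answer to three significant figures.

Looking into the second stage from A: R3 + R4 = 36.28 MΩ appears in parallel with R2.
Effective lower resistance at A: R2 ‖ 36.28 = 11.94 MΩ.
V_A = 5.02 × 11.94/(7.53 + 11.94) = 3.079 V.

V_A ≈ 3.08 V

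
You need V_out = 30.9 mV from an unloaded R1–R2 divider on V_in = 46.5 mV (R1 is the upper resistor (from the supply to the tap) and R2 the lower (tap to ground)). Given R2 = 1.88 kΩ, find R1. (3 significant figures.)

R1 ≈ 0.949 kΩ

V_out/V_in = R2/(R1+R2) = 0.6645.
R1 = R2·(1/k − 1) = 1.88 × 0.5049 = 0.9491 kΩ.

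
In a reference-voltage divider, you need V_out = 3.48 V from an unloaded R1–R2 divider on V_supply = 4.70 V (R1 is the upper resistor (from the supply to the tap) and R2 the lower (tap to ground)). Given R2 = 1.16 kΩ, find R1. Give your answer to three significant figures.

R1 ≈ 0.407 kΩ

V_out/V_supply = R2/(R1+R2) = 0.7404.
Rearranging, R1 = R2·(1−k)/k = 1.16 × 0.3506 = 0.4067 kΩ.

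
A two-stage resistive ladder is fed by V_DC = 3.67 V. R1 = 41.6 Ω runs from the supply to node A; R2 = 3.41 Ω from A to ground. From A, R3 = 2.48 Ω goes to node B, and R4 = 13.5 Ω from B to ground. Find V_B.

V_B ≈ 0.196 V

Node A sees R2 in parallel with the series input of stage 2, R3 + R4 = 15.98 Ω.
R2 ‖ (R3+R4) = 2.810 Ω.
V_A = 3.67 × 2.810/(41.6 + 2.810) = 0.2322 V.
Then the unloaded second divider: V_B = V_A × R4/(R3+R4) = 0.2322 × 0.8448 = 0.1962 V.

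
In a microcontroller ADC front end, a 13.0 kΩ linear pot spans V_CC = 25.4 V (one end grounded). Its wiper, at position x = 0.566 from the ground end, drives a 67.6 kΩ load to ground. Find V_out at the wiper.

Lower segment x·R_p = 7.358 kΩ; upper segment (1−x)·R_p = 5.642 kΩ.
(x·R_p) ‖ R_L = 6.636 kΩ.
Then V_out = V_CC · 6.636/(5.642 + 6.636) = 13.73 V.
(Unloaded: V_out = x·V_CC = 14.4 V.)

V_out ≈ 13.7 V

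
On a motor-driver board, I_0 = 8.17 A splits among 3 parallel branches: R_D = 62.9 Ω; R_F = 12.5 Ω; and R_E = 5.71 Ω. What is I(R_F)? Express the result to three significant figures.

ΣG = 1/62.9 + 1/12.5 + 1/5.71 = 0.2710.
Current divider: I(R_F) = I_0 · G_k/ΣG = 8.17 × (0.08000/0.2710) = 8.17 × 0.2952 = 2.412 A.

I ≈ 2.41 A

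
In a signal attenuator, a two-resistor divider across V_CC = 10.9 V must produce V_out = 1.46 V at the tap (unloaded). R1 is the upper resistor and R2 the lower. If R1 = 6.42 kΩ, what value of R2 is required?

R2 ≈ 0.993 kΩ

V_out/V_CC = R2/(R1+R2) = 0.1339.
R2 = R1 · 0.1339/(1 − 0.1339) = 0.9929 kΩ.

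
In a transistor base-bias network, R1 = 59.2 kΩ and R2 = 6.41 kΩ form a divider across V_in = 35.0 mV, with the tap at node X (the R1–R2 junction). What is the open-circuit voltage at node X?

Open-circuit (no load on X): V_th = V_in · R2/(R1 + R2) = 35.0 × 6.41/(59.20 + 6.41) = 3.419 mV.

V_th ≈ 3.42 mV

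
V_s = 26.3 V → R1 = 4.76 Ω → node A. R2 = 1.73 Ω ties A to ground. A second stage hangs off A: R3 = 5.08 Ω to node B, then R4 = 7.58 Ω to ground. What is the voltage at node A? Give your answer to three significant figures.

Looking into the second stage from A: R3 + R4 = 12.66 Ω appears in parallel with R2.
R2 ‖ (R3+R4) = 1.522 Ω.
V_A = 26.3 × 1.522/(4.76 + 1.522) = 6.372 V.

V_A ≈ 6.37 V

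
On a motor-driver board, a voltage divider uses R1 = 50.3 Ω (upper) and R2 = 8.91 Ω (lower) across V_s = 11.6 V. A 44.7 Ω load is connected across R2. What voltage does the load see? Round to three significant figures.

V_out ≈ 1.49 V

R2 ‖ R_L = (8.91 × 44.7)/(8.91 + 44.7) = 7.429 Ω.
Voltage divider with the loaded lower leg: V_out = 11.6 × 7.429/(50.3 + 7.429) = 11.6 × 0.1287 = 1.493 V.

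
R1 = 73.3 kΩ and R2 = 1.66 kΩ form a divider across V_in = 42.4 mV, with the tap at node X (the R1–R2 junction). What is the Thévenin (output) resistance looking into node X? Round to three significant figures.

Zeroing V_in shorts the top of R1 to ground, so R_th = R1 ‖ R2 = 1.623 kΩ.

R_th ≈ 1.62 kΩ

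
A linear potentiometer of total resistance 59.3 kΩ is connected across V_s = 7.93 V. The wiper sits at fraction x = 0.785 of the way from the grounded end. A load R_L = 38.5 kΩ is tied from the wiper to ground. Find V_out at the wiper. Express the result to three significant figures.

Split the track: R_lower = x·R_p = 46.55 kΩ, R_upper = (1−x)·R_p = 12.75 kΩ.
R_L loads the lower segment: effective lower R = 21.07 kΩ.
V_out = 7.93 × 21.07/(12.75 + 21.07) = 4.941 V.

V_out ≈ 4.94 V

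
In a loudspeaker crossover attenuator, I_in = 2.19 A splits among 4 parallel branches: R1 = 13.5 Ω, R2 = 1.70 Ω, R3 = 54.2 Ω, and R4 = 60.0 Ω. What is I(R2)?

Total conductance ΣG = 1/13.5 + 1/1.70 + 1/54.2 + 1/60.0 = 0.6974 (units of 1/Ω).
By the current-divider rule, I = I_in · G_k/ΣG = 2.19 × 0.8434 = 1.847 A.

I ≈ 1.85 A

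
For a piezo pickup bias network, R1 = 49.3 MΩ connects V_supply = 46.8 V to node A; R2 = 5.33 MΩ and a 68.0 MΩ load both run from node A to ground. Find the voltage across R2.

First combine the lower leg with the load: R2 ‖ R_L = 4.943 MΩ.
Then V_out = V_supply · R2'/(R1 + R2') = 46.8 × 4.943/54.24 = 4.264 V.

V_out ≈ 4.26 V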